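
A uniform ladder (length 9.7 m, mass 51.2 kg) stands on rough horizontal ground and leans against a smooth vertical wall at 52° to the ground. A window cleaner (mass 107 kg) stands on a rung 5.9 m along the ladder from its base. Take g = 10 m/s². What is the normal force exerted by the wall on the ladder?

Torques about the foot: N_wall · 9.7 sin 52° = 51.2×10×4.85 cos 52° + 107×10×5.9 cos 52° → N_wall = 708.49 N.

N_wall ≈ 708 N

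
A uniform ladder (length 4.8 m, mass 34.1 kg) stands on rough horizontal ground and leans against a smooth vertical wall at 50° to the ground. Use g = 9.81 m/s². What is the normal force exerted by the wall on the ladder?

Torques about the foot: N_wall · 4.8 sin 50° = 34.1×9.81×2.4 cos 50° → N_wall = 140.35 N.

N_wall ≈ 140 N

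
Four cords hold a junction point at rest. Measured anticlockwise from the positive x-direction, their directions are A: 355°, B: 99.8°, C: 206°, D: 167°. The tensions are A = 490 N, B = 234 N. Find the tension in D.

Resolve: ΣF_x = 490 cos 355° + 234 cos 99.8° + T_C cos 206° + T_D cos 167° = 0.
        ΣF_y = 490 sin 355° + 234 sin 99.8° + T_C sin 206° + T_D sin 167° = 0.
The known terms sum to (448.3, 187.9) N, so -0.8988 T_C − 0.9744 T_D = -448.3 and -0.4384 T_C + 0.2250 T_D = -187.9.
Solving simultaneously: T_C = 451.1 N, T_D = 43.95 N.

T_D ≈ 44 N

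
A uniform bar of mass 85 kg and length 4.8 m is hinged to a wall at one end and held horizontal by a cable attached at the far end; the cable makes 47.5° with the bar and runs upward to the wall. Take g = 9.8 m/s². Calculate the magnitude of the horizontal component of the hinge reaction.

H_x ≈ 382 N

Take torques about the hinge: T sin 47.5° · 4.8 = 85×9.8×2.4 = 1999.2 N·m.
So T = 1999.2 / (0.7373 × 4.8) = 564.92 N.
ΣF_x = 0: H_x = T cos 47.5° = 381.65 N.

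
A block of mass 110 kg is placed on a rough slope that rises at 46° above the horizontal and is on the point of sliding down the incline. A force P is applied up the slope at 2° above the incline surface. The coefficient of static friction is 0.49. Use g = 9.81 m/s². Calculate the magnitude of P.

P ≈ 416 N

On the verge of sliding down the incline, friction equals μN and acts up the slope.
Perpendicular: N + P sin 2° = W cos 46° = 749.6 N.
Along incline: P cos 2° + μN = W sin 46° with W sin 46° = 776.2 N.
Solving the pair for P and N: P = 416.3 N, N = 735.1 N (and f = μN = 360.2 N).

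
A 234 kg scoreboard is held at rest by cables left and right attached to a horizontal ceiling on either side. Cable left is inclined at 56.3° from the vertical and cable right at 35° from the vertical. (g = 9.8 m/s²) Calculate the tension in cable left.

T_left ≈ 1320 N

Angles from the horizontal: cable left is 90° − 56.3° = 33.7°, cable right is 90° − 35° = 55°.
Weight W = 234 × 9.8 = 2293 N acts straight down.
Horizontal: T_left cos 33.7° = T_right cos 55°  →  T_right = 1.45 T_left.
Vertical: T_left sin 33.7° + T_right sin 55° = 2293.
Substituting the horizontal relation into the vertical equation gives 1.743 T_left = 2293, so T_left = 1316 N.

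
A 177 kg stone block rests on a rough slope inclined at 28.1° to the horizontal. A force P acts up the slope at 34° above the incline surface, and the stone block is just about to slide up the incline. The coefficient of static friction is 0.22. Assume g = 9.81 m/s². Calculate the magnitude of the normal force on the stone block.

N ≈ 853 N

On the verge of sliding up the incline, friction equals μN and acts down the slope.
Perpendicular: N + P sin 34° = W cos 28.1° = 1532 N.
Along incline: P cos 34° = W sin 28.1° + μN  with W sin 28.1° = 817.9 N.
Solving the pair for P and N: P = 1213 N, N = 853.4 N (and f = μN = 187.8 N).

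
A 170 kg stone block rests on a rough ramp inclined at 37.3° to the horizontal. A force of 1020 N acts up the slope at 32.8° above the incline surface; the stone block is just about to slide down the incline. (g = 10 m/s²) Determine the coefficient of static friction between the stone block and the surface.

On the verge of sliding down the incline, friction is at its maximum μN and acts up the slope.
Perpendicular to incline: N = W cos 37.3° − P sin 32.8° = 1352 − 552.5 = 799.8 N.
Along incline: P cos 32.8° + μN = W sin 37.3° → μ = (W sin 37.3° − P cos 32.8°) / N = 0.2161.

μ ≈ 0.216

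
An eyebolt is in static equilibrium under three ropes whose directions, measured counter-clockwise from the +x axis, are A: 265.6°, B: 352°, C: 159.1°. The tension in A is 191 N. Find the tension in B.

T_B ≈ 820 N

Resolve: ΣF_x = 191 cos 265.6° + T_B cos 352° + T_C cos 159.1° = 0.
        ΣF_y = 191 sin 265.6° + T_B sin 352° + T_C sin 159.1° = 0.
The known terms sum to (-14.65, -190.4) N, so 0.9903 T_B − 0.9342 T_C = 14.65 and -0.1392 T_B + 0.3567 T_C = 190.4.
Solving simultaneously: T_B = 820.3 N, T_C = 853.9 N.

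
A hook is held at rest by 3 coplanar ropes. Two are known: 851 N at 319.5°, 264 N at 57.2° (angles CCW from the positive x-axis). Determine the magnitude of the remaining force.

Sum the known components: ΣF_x = 790.1 N, ΣF_y = -330.8 N.
For equilibrium the remaining force must supply (−ΣF_x, −ΣF_y) = (-790.1, 330.8) N.
Magnitude = √((-790.1)² + (330.8)²) = 856.6 N; direction = atan2(330.8, -790.1) = 157.3°.

F ≈ 857 N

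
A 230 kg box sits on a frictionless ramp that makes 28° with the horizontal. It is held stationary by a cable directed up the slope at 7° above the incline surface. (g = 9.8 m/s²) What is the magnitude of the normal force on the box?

N ≈ 1860 N

Take axes along and perpendicular to the incline. Weight components: W sin 28° = 1058 N down-slope, W cos 28° = 1990 N into the surface.
Along incline: T cos 7° = W sin 28° → T = 1066 N.
Perpendicular: N = W cos 28° − T sin 7° = 1860 N.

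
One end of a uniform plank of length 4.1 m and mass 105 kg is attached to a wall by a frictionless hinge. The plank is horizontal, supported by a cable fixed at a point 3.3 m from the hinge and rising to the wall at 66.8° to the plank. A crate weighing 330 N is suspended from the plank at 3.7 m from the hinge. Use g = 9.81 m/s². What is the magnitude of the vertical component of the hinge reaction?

|H_y| ≈ 350 N

Take torques about the hinge: T sin 66.8° · 3.3 = 105×9.81×2.05 + 330×3.7 = 3332.6 N·m.
So T = 3332.6 / (0.9191 × 3.3) = 1098.7 N.
ΣF_y = 0: H_y = (105×9.81 + 330) − T sin 66.8° = 1360 − 1009.9 = 350.17 N.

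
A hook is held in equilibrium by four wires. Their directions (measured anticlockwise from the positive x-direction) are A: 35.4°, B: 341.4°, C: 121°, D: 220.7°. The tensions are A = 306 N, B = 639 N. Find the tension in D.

Resolve: ΣF_x = 306 cos 35.4° + 639 cos 341.4° + T_C cos 121° + T_D cos 220.7° = 0.
        ΣF_y = 306 sin 35.4° + 639 sin 341.4° + T_C sin 121° + T_D sin 220.7° = 0.
The known terms sum to (855.1, -26.55) N, so -0.5150 T_C − 0.7581 T_D = -855.1 and 0.8572 T_C − 0.6521 T_D = 26.55.
Solving simultaneously: T_C = 586.1 N, T_D = 729.7 N.

T_D ≈ 730 N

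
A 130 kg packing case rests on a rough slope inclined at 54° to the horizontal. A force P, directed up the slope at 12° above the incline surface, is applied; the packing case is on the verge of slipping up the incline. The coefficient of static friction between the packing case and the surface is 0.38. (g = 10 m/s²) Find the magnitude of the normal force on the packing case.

On the verge of sliding up the incline, friction equals μN and acts down the slope.
Perpendicular: N + P sin 12° = W cos 54° = 764.1 N.
Along incline: P cos 12° = W sin 54° + μN  with W sin 54° = 1052 N.
Solving the pair for P and N: P = 1270 N, N = 500.2 N (and f = μN = 190.1 N).

N ≈ 500 N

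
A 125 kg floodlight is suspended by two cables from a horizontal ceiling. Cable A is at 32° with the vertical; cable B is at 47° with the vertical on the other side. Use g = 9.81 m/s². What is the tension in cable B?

Angles from the horizontal: cable A is 90° − 32° = 58°, cable B is 90° − 47° = 43°.
Weight W = 125 × 9.81 = 1226 N acts straight down.
Horizontal: T_A cos 58° = T_B cos 43°  →  T_A = 1.38 T_B.
Vertical: T_A sin 58° + T_B sin 43° = 1226.
Substituting the horizontal relation into the vertical equation gives 1.852 T_B = 1226, so T_B = 662 N.

T_B ≈ 662 N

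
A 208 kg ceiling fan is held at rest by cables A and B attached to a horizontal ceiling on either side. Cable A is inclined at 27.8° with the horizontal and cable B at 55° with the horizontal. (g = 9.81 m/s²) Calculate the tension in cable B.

T_B ≈ 1820 N

Weight W = 208 × 9.81 = 2040 N acts straight down.
Horizontal: T_A cos 27.8° = T_B cos 55°  →  T_A = 0.6484 T_B.
Vertical: T_A sin 27.8° + T_B sin 55° = 2040.
Substituting the horizontal relation into the vertical equation gives 1.122 T_B = 2040, so T_B = 1819 N.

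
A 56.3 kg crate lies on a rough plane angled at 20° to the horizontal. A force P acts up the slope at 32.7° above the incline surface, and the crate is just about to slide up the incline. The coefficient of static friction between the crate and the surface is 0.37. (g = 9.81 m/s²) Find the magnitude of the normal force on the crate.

N ≈ 321 N

On the verge of sliding up the incline, friction equals μN and acts down the slope.
Perpendicular: N + P sin 32.7° = W cos 20° = 519 N.
Along incline: P cos 32.7° = W sin 20° + μN  with W sin 20° = 188.9 N.
Solving the pair for P and N: P = 365.8 N, N = 321.4 N (and f = μN = 118.9 N).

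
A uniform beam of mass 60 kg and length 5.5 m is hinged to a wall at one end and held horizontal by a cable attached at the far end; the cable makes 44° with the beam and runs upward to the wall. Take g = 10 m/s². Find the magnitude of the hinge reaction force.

|H| ≈ 432 N

Take torques about the hinge: T sin 44° · 5.5 = 60×10×2.75 = 1650 N·m.
So T = 1650 / (0.6947 × 5.5) = 431.87 N.
ΣF_x = 0: H_x = T cos 44° = 310.66 N.
ΣF_y = 0: H_y = (60×10) − T sin 44° = 600 − 300 = 300 N.
|H| = √(H_x² + H_y²) = √((310.66)² + (300)²) = 431.87 N.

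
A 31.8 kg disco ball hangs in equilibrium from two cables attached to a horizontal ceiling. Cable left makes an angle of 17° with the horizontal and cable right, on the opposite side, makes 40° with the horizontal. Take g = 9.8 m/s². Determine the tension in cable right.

Weight W = 31.8 × 9.8 = 311.6 N acts straight down.
Horizontal: T_left cos 17° = T_right cos 40°  →  T_left = 0.801 T_right.
Vertical: T_left sin 17° + T_right sin 40° = 311.6.
Substituting the horizontal relation into the vertical equation gives 0.877 T_right = 311.6, so T_right = 355.4 N.

T_right ≈ 355 N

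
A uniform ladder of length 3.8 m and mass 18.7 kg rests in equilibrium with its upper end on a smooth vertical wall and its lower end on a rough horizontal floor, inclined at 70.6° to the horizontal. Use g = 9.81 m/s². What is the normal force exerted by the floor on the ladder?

N_floor ≈ 183 N

ΣF_y = 0: N_floor = 18.7×9.81 = 183.45 N.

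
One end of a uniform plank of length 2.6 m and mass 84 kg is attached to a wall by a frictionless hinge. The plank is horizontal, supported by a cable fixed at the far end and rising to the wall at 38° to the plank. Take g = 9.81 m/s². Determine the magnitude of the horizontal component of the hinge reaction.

H_x ≈ 527 N

Take torques about the hinge: T sin 38° · 2.6 = 84×9.81×1.3 = 1071.3 N·m.
So T = 1071.3 / (0.6157 × 2.6) = 669.23 N.
ΣF_x = 0: H_x = T cos 38° = 527.36 N.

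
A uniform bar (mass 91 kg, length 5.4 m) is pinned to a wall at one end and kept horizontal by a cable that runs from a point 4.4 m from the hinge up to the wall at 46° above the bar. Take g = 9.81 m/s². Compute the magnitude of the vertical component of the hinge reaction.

Take torques about the hinge: T sin 46° · 4.4 = 91×9.81×2.7 = 2410.3 N·m.
So T = 2410.3 / (0.7193 × 4.4) = 761.53 N.
ΣF_y = 0: H_y = (91×9.81) − T sin 46° = 892.71 − 547.8 = 344.91 N.

|H_y| ≈ 345 N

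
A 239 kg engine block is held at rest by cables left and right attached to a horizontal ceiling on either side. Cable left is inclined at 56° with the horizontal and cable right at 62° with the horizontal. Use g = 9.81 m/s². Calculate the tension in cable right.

Weight W = 239 × 9.81 = 2345 N acts straight down.
Horizontal: T_left cos 56° = T_right cos 62°  →  T_left = 0.8396 T_right.
Vertical: T_left sin 56° + T_right sin 62° = 2345.
Substituting the horizontal relation into the vertical equation gives 1.579 T_right = 2345, so T_right = 1485 N.

T_right ≈ 1480 N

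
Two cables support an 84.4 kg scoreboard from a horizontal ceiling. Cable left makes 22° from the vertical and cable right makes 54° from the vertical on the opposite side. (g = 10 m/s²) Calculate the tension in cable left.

Angles from the horizontal: cable left is 90° − 22° = 68°, cable right is 90° − 54° = 36°.
Weight W = 84.4 × 10 = 844 N acts straight down.
Horizontal: T_left cos 68° = T_right cos 36°  →  T_right = 0.463 T_left.
Vertical: T_left sin 68° + T_right sin 36° = 844.
Substituting the horizontal relation into the vertical equation gives 1.199 T_left = 844, so T_left = 703.7 N.

T_left ≈ 704 N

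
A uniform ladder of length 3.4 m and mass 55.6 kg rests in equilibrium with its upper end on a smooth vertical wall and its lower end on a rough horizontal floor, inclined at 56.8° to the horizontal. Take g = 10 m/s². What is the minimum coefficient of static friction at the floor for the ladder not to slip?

ΣF_y = 0: N_floor = 55.6×10 = 556 N.
Torques about the foot: N_wall · 3.4 sin 56.8° = 55.6×10×1.7 cos 56.8° → N_wall = 181.92 N.
ΣF_x = 0: f_floor = N_wall = 181.92 N.
μ_min = f_floor / N_floor = 181.92 / 556 = 0.3272.

μ_min ≈ 0.327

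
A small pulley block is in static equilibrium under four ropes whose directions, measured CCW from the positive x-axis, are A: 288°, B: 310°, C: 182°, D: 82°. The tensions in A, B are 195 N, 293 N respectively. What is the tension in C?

Resolve: ΣF_x = 195 cos 288° + 293 cos 310° + T_C cos 182° + T_D cos 82° = 0.
        ΣF_y = 195 sin 288° + 293 sin 310° + T_C sin 182° + T_D sin 82° = 0.
The known terms sum to (248.6, -409.9) N, so -0.9994 T_C + 0.1392 T_D = -248.6 and -0.0349 T_C + 0.9903 T_D = 409.9.
Solving simultaneously: T_C = 307.9 N, T_D = 424.8 N.

T_C ≈ 308 N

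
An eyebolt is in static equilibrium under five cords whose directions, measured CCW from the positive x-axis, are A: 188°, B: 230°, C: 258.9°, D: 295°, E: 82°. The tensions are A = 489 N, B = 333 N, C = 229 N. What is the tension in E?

T_E ≈ 1660 N

Resolve: ΣF_x = 489 cos 188° + 333 cos 230° + 229 cos 258.9° + T_D cos 295° + T_E cos 82° = 0.
        ΣF_y = 489 sin 188° + 333 sin 230° + 229 sin 258.9° + T_D sin 295° + T_E sin 82° = 0.
The known terms sum to (-742.4, -547.9) N, so 0.4226 T_D + 0.1392 T_E = 742.4 and -0.9063 T_D + 0.9903 T_E = 547.9.
Solving simultaneously: T_D = 1210 N, T_E = 1660 N.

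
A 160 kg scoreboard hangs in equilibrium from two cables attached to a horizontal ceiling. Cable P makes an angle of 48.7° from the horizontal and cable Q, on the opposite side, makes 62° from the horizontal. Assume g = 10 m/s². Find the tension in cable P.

Weight W = 160 × 10 = 1600 N acts straight down.
Horizontal: T_P cos 48.7° = T_Q cos 62°  →  T_Q = 1.406 T_P.
Vertical: T_P sin 48.7° + T_Q sin 62° = 1600.
Substituting the horizontal relation into the vertical equation gives 1.993 T_P = 1600, so T_P = 803 N.

T_P ≈ 803 N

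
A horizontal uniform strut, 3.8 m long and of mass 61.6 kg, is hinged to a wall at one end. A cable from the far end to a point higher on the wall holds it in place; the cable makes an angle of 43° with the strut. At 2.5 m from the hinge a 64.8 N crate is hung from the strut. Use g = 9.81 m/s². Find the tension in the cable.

Take torques about the hinge: T sin 43° · 3.8 = 61.6×9.81×1.9 + 64.8×2.5 = 1310.2 N·m.
So T = 1310.2 / (0.6820 × 3.8) = 505.54 N.

T ≈ 506 N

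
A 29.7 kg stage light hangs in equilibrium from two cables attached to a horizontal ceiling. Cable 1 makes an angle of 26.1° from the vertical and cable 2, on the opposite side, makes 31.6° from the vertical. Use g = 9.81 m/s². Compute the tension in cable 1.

Angles from the horizontal: cable 1 is 90° − 26.1° = 63.9°, cable 2 is 90° − 31.6° = 58.4°.
Weight W = 29.7 × 9.81 = 291.4 N acts straight down.
Horizontal: T_1 cos 63.9° = T_2 cos 58.4°  →  T_2 = 0.8396 T_1.
Vertical: T_1 sin 63.9° + T_2 sin 58.4° = 291.4.
Substituting the horizontal relation into the vertical equation gives 1.613 T_1 = 291.4, so T_1 = 180.6 N.

T_1 ≈ 181 N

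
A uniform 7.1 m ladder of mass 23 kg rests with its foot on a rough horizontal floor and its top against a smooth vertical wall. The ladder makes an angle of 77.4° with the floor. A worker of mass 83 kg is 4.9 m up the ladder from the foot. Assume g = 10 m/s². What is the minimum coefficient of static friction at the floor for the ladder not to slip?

ΣF_y = 0: N_floor = 23×10 + 83×10 = 1060 N.
Torques about the foot: N_wall · 7.1 sin 77.4° = 23×10×3.55 cos 77.4° + 83×10×4.9 cos 77.4° → N_wall = 153.75 N.
ΣF_x = 0: f_floor = N_wall = 153.75 N.
μ_min = f_floor / N_floor = 153.75 / 1060 = 0.145.

μ_min ≈ 0.145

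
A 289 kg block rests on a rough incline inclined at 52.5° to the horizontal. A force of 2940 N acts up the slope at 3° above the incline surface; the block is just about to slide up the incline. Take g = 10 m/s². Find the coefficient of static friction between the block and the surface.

On the verge of sliding up the incline, friction is at its maximum μN and acts down the slope.
Perpendicular to incline: N = W cos 52.5° − P sin 3° = 1759 − 153.9 = 1605 N.
Along incline: P cos 3° − μN = W sin 52.5° → μ = −(W sin 52.5° − P cos 3°) / N = 0.4006.

μ ≈ 0.401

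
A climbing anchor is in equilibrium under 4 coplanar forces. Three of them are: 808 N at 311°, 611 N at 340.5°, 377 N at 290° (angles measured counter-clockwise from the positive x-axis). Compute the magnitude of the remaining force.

F ≈ 1700 N

Sum the known components: ΣF_x = 1235 N, ΣF_y = -1168 N.
For equilibrium the remaining force must supply (−ΣF_x, −ΣF_y) = (-1235, 1168) N.
Magnitude = √((-1235)² + (1168)²) = 1700 N; direction = atan2(1168, -1235) = 136.6°.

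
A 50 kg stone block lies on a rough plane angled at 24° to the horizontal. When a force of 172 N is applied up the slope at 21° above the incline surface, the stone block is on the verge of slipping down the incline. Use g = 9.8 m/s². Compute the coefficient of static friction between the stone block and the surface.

On the verge of sliding down the incline, friction is at its maximum μN and acts up the slope.
Perpendicular to incline: N = W cos 24° − P sin 21° = 447.6 − 61.64 = 386 N.
Along incline: P cos 21° + μN = W sin 24° → μ = (W sin 24° − P cos 21°) / N = 0.1003.

μ ≈ 0.100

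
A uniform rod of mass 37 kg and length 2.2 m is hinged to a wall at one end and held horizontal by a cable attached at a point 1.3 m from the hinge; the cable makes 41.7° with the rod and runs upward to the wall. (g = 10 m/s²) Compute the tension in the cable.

Take torques about the hinge: T sin 41.7° · 1.3 = 37×10×1.1 = 407 N·m.
So T = 407 / (0.6652 × 1.3) = 470.63 N.

T ≈ 471 N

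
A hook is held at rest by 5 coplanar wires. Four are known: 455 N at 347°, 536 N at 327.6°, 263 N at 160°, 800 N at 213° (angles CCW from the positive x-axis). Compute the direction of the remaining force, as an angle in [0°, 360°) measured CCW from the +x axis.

θ ≈ 88.3°

Sum the known components: ΣF_x = -22.18 N, ΣF_y = -735.3 N.
For equilibrium the remaining force must supply (−ΣF_x, −ΣF_y) = (22.18, 735.3) N.
Magnitude = √((22.18)² + (735.3)²) = 735.7 N; direction = atan2(735.3, 22.18) = 88.3°.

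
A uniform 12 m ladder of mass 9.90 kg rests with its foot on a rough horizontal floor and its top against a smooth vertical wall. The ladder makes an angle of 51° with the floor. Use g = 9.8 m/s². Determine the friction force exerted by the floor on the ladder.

f ≈ 39.3 N

Torques about the foot: N_wall · 12 sin 51° = 9.90×9.8×6 cos 51° → N_wall = 39.283 N.
ΣF_x = 0: f_floor = N_wall = 39.283 N.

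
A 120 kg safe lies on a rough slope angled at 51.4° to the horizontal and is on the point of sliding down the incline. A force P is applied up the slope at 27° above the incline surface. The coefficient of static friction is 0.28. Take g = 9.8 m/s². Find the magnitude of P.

On the verge of sliding down the incline, friction equals μN and acts up the slope.
Perpendicular: N + P sin 27° = W cos 51.4° = 733.7 N.
Along incline: P cos 27° + μN = W sin 51.4° with W sin 51.4° = 919.1 N.
Solving the pair for P and N: P = 934.2 N, N = 309.6 N (and f = μN = 86.68 N).

P ≈ 934 N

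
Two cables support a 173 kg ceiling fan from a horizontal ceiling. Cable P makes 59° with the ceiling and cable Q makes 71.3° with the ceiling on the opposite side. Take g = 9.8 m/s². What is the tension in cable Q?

Weight W = 173 × 9.8 = 1695 N acts straight down.
Horizontal: T_P cos 59° = T_Q cos 71.3°  →  T_P = 0.6225 T_Q.
Vertical: T_P sin 59° + T_Q sin 71.3° = 1695.
Substituting the horizontal relation into the vertical equation gives 1.481 T_Q = 1695, so T_Q = 1145 N.

T_Q ≈ 1140 N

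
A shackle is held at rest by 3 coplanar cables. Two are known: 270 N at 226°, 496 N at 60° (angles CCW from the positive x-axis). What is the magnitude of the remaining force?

F ≈ 243 N

Sum the known components: ΣF_x = 60.44 N, ΣF_y = 235.3 N.
For equilibrium the remaining force must supply (−ΣF_x, −ΣF_y) = (-60.44, -235.3) N.
Magnitude = √((-60.44)² + (-235.3)²) = 243 N; direction = atan2(-235.3, -60.44) = 255.6°.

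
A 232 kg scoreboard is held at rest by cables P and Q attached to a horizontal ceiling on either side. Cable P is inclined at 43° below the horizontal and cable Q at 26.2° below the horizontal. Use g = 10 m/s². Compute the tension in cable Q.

T_Q ≈ 1820 N

Weight W = 232 × 10 = 2320 N acts straight down.
Horizontal: T_P cos 43° = T_Q cos 26.2°  →  T_P = 1.227 T_Q.
Vertical: T_P sin 43° + T_Q sin 26.2° = 2320.
Substituting the horizontal relation into the vertical equation gives 1.278 T_Q = 2320, so T_Q = 1815 N.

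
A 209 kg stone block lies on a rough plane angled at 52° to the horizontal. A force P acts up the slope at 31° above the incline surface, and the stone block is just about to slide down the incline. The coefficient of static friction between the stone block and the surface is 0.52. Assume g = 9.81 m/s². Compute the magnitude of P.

P ≈ 1630 N

On the verge of sliding down the incline, friction equals μN and acts up the slope.
Perpendicular: N + P sin 31° = W cos 52° = 1262 N.
Along incline: P cos 31° + μN = W sin 52° with W sin 52° = 1616 N.
Solving the pair for P and N: P = 1628 N, N = 424 N (and f = μN = 220.5 N).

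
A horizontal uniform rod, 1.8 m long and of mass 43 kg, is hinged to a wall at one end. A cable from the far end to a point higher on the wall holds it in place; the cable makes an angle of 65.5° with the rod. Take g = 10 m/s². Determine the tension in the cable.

Take torques about the hinge: T sin 65.5° · 1.8 = 43×10×0.9 = 387 N·m.
So T = 387 / (0.9100 × 1.8) = 236.27 N.

T ≈ 236 N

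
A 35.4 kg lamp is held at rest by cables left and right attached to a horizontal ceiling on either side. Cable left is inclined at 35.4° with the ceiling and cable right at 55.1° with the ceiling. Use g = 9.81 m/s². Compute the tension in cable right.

Weight W = 35.4 × 9.81 = 347.3 N acts straight down.
Horizontal: T_left cos 35.4° = T_right cos 55.1°  →  T_left = 0.7019 T_right.
Vertical: T_left sin 35.4° + T_right sin 55.1° = 347.3.
Substituting the horizontal relation into the vertical equation gives 1.227 T_right = 347.3, so T_right = 283.1 N.

T_right ≈ 283 N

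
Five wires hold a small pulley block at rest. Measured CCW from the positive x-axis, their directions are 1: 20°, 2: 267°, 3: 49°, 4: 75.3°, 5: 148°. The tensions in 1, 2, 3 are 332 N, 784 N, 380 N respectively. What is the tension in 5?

Resolve: ΣF_x = 332 cos 20° + 784 cos 267° + 380 cos 49° + T_4 cos 75.3° + T_5 cos 148° = 0.
        ΣF_y = 332 sin 20° + 784 sin 267° + 380 sin 49° + T_4 sin 75.3° + T_5 sin 148° = 0.
The known terms sum to (520.2, -382.6) N, so 0.2538 T_4 − 0.8480 T_5 = -520.2 and 0.9673 T_4 + 0.5299 T_5 = 382.6.
Solving simultaneously: T_4 = 51.07 N, T_5 = 628.7 N.

T_5 ≈ 629 N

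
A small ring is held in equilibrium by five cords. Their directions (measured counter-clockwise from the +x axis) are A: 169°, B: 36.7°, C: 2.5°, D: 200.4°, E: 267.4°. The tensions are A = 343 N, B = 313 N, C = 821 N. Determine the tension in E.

Resolve: ΣF_x = 343 cos 169° + 313 cos 36.7° + 821 cos 2.5° + T_D cos 200.4° + T_E cos 267.4° = 0.
        ΣF_y = 343 sin 169° + 313 sin 36.7° + 821 sin 2.5° + T_D sin 200.4° + T_E sin 267.4° = 0.
The known terms sum to (734.5, 288.3) N, so -0.9373 T_D − 0.0454 T_E = -734.5 and -0.3486 T_D − 0.9990 T_E = -288.3.
Solving simultaneously: T_D = 782.9 N, T_E = 15.44 N.

T_E ≈ 15.4 N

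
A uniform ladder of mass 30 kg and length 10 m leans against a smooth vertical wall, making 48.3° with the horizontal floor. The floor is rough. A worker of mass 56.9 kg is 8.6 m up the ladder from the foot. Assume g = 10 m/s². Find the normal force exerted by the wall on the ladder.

Torques about the foot: N_wall · 10 sin 48.3° = 30×10×5 cos 48.3° + 56.9×10×8.6 cos 48.3° → N_wall = 569.63 N.

N_wall ≈ 570 N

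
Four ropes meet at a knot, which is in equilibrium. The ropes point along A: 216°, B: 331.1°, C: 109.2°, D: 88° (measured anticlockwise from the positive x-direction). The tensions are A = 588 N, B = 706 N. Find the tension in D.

T_D ≈ 253 N

Resolve: ΣF_x = 588 cos 216° + 706 cos 331.1° + T_C cos 109.2° + T_D cos 88° = 0.
        ΣF_y = 588 sin 216° + 706 sin 331.1° + T_C sin 109.2° + T_D sin 88° = 0.
The known terms sum to (142.4, -686.8) N, so -0.3289 T_C + 0.0349 T_D = -142.4 and 0.9444 T_C + 0.9994 T_D = 686.8.
Solving simultaneously: T_C = 459.8 N, T_D = 252.8 N.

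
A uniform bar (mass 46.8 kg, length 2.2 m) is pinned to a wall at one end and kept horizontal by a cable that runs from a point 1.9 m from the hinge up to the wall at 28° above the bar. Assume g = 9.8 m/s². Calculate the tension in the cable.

T ≈ 566 N

Take torques about the hinge: T sin 28° · 1.9 = 46.8×9.8×1.1 = 504.5 N·m.
So T = 504.5 / (0.4695 × 1.9) = 565.59 N.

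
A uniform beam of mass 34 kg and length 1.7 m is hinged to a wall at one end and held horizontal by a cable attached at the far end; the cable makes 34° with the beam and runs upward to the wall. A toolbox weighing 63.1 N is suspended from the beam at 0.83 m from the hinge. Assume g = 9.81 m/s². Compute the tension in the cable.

Take torques about the hinge: T sin 34° · 1.7 = 34×9.81×0.85 + 63.1×0.83 = 335.88 N·m.
So T = 335.88 / (0.5592 × 1.7) = 353.33 N.

T ≈ 353 N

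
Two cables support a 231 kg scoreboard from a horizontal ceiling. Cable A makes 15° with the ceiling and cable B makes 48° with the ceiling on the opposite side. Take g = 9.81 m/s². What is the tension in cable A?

Weight W = 231 × 9.81 = 2266 N acts straight down.
Horizontal: T_A cos 15° = T_B cos 48°  →  T_B = 1.444 T_A.
Vertical: T_A sin 15° + T_B sin 48° = 2266.
Substituting the horizontal relation into the vertical equation gives 1.332 T_A = 2266, so T_A = 1702 N.

T_A ≈ 1700 N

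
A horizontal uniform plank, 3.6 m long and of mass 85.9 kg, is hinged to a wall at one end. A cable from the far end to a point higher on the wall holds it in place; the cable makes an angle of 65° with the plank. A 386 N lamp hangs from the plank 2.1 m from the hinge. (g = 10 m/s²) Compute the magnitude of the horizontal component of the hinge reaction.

Take torques about the hinge: T sin 65° · 3.6 = 85.9×10×1.8 + 386×2.1 = 2356.8 N·m.
So T = 2356.8 / (0.9063 × 3.6) = 722.34 N.
ΣF_x = 0: H_x = T cos 65° = 305.28 N.

H_x ≈ 305 N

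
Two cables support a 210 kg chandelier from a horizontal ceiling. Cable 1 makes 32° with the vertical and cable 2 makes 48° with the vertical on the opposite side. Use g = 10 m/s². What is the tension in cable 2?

Angles from the horizontal: cable 1 is 90° − 32° = 58°, cable 2 is 90° − 48° = 42°.
Weight W = 210 × 10 = 2100 N acts straight down.
Horizontal: T_1 cos 58° = T_2 cos 42°  →  T_1 = 1.402 T_2.
Vertical: T_1 sin 58° + T_2 sin 42° = 2100.
Substituting the horizontal relation into the vertical equation gives 1.858 T_2 = 2100, so T_2 = 1130 N.

T_2 ≈ 1130 N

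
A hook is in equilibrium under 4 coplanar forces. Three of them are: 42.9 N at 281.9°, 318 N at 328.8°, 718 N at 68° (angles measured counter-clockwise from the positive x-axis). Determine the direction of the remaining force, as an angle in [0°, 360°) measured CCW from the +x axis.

Sum the known components: ΣF_x = 549.8 N, ΣF_y = 459 N.
For equilibrium the remaining force must supply (−ΣF_x, −ΣF_y) = (-549.8, -459) N.
Magnitude = √((-549.8)² + (-459)²) = 716.2 N; direction = atan2(-459, -549.8) = 219.9°.

θ ≈ 220°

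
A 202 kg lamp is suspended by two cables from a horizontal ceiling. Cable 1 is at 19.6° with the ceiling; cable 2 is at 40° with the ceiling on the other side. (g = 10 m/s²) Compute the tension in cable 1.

T_1 ≈ 1790 N

Weight W = 202 × 10 = 2020 N acts straight down.
Horizontal: T_1 cos 19.6° = T_2 cos 40°  →  T_2 = 1.23 T_1.
Vertical: T_1 sin 19.6° + T_2 sin 40° = 2020.
Substituting the horizontal relation into the vertical equation gives 1.126 T_1 = 2020, so T_1 = 1794 N.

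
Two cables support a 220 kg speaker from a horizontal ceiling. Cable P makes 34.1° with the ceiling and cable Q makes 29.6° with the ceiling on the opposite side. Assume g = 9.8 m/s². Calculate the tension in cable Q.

T_Q ≈ 1990 N

Weight W = 220 × 9.8 = 2156 N acts straight down.
Horizontal: T_P cos 34.1° = T_Q cos 29.6°  →  T_P = 1.05 T_Q.
Vertical: T_P sin 34.1° + T_Q sin 29.6° = 2156.
Substituting the horizontal relation into the vertical equation gives 1.083 T_Q = 2156, so T_Q = 1991 N.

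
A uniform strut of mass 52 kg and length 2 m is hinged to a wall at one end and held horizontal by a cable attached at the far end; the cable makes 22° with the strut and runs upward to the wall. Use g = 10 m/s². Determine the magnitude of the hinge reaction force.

|H| ≈ 694 N

Take torques about the hinge: T sin 22° · 2 = 52×10×1 = 520 N·m.
So T = 520 / (0.3746 × 2) = 694.06 N.
ΣF_x = 0: H_x = T cos 22° = 643.52 N.
ΣF_y = 0: H_y = (52×10) − T sin 22° = 520 − 260 = 260 N.
|H| = √(H_x² + H_y²) = √((643.52)² + (260)²) = 694.06 N.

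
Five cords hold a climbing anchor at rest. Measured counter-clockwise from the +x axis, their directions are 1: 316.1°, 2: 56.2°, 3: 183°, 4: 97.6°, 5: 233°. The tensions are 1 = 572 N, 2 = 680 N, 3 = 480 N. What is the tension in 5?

T_5 ≈ 466 N

Resolve: ΣF_x = 572 cos 316.1° + 680 cos 56.2° + 480 cos 183° + T_4 cos 97.6° + T_5 cos 233° = 0.
        ΣF_y = 572 sin 316.1° + 680 sin 56.2° + 480 sin 183° + T_4 sin 97.6° + T_5 sin 233° = 0.
The known terms sum to (311.1, 143.3) N, so -0.1323 T_4 − 0.6018 T_5 = -311.1 and 0.9912 T_4 − 0.7986 T_5 = -143.3.
Solving simultaneously: T_4 = 231 N, T_5 = 466.2 N.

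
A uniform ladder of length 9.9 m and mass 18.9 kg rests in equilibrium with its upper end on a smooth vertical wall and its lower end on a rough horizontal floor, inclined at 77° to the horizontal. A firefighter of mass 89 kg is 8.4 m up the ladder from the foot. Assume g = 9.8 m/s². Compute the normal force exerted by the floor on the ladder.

ΣF_y = 0: N_floor = 18.9×9.8 + 89×9.8 = 1057.4 N.

N_floor ≈ 1060 N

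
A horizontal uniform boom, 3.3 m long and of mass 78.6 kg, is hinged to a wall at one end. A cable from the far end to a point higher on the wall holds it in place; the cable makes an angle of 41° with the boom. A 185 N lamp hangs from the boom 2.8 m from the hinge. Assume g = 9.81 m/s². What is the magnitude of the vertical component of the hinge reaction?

Take torques about the hinge: T sin 41° · 3.3 = 78.6×9.81×1.65 + 185×2.8 = 1790.3 N·m.
So T = 1790.3 / (0.6561 × 3.3) = 826.91 N.
ΣF_y = 0: H_y = (78.6×9.81 + 185) − T sin 41° = 956.07 − 542.5 = 413.56 N.

|H_y| ≈ 414 N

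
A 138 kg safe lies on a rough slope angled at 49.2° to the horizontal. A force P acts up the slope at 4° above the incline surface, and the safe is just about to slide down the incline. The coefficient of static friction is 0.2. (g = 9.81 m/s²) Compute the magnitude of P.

On the verge of sliding down the incline, friction equals μN and acts up the slope.
Perpendicular: N + P sin 4° = W cos 49.2° = 884.6 N.
Along incline: P cos 4° + μN = W sin 49.2° with W sin 49.2° = 1025 N.
Solving the pair for P and N: P = 862 N, N = 824.5 N (and f = μN = 164.9 N).

P ≈ 862 N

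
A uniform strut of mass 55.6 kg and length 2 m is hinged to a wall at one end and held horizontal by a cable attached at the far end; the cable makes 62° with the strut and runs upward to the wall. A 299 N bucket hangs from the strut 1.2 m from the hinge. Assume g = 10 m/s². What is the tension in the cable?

Take torques about the hinge: T sin 62° · 2 = 55.6×10×1 + 299×1.2 = 914.8 N·m.
So T = 914.8 / (0.8829 × 2) = 518.04 N.

T ≈ 518 N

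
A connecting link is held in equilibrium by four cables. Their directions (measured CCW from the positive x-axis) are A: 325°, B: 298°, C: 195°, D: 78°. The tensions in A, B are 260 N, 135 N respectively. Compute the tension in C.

T_C ≈ 366 N

Resolve: ΣF_x = 260 cos 325° + 135 cos 298° + T_C cos 195° + T_D cos 78° = 0.
        ΣF_y = 260 sin 325° + 135 sin 298° + T_C sin 195° + T_D sin 78° = 0.
The known terms sum to (276.4, -268.3) N, so -0.9659 T_C + 0.2079 T_D = -276.4 and -0.2588 T_C + 0.9781 T_D = 268.3.
Solving simultaneously: T_C = 366 N, T_D = 371.2 N.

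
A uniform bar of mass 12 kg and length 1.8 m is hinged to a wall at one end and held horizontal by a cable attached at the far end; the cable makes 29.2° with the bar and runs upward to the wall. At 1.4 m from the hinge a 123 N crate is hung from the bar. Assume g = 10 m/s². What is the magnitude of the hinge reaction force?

|H| ≈ 292 N

Take torques about the hinge: T sin 29.2° · 1.8 = 12×10×0.9 + 123×1.4 = 280.2 N·m.
So T = 280.2 / (0.4879 × 1.8) = 319.08 N.
ΣF_x = 0: H_x = T cos 29.2° = 278.53 N.
ΣF_y = 0: H_y = (12×10 + 123) − T sin 29.2° = 243 − 155.67 = 87.333 N.
|H| = √(H_x² + H_y²) = √((278.53)² + (87.333)²) = 291.9 N.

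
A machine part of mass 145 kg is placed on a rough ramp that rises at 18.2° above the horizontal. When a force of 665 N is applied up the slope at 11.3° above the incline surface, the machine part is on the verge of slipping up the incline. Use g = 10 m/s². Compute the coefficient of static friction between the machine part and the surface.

On the verge of sliding up the incline, friction is at its maximum μN and acts down the slope.
Perpendicular to incline: N = W cos 18.2° − P sin 11.3° = 1377 − 130.3 = 1247 N.
Along incline: P cos 11.3° − μN = W sin 18.2° → μ = −(W sin 18.2° − P cos 11.3°) / N = 0.1597.

μ ≈ 0.160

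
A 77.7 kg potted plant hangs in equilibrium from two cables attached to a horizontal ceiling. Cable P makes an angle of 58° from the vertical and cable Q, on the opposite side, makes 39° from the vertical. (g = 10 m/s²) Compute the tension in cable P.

Angles from the horizontal: cable P is 90° − 58° = 32°, cable Q is 90° − 39° = 51°.
Weight W = 77.7 × 10 = 777 N acts straight down.
Horizontal: T_P cos 32° = T_Q cos 51°  →  T_Q = 1.348 T_P.
Vertical: T_P sin 32° + T_Q sin 51° = 777.
Substituting the horizontal relation into the vertical equation gives 1.577 T_P = 777, so T_P = 492.7 N.

T_P ≈ 493 N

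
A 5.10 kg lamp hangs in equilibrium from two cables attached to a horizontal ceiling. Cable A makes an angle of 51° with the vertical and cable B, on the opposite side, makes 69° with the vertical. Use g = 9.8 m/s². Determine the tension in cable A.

T_A ≈ 53.9 N

Angles from the horizontal: cable A is 90° − 51° = 39°, cable B is 90° − 69° = 21°.
Weight W = 5.10 × 9.8 = 49.98 N acts straight down.
Horizontal: T_A cos 39° = T_B cos 21°  →  T_B = 0.8324 T_A.
Vertical: T_A sin 39° + T_B sin 21° = 49.98.
Substituting the horizontal relation into the vertical equation gives 0.9276 T_A = 49.98, so T_A = 53.88 N.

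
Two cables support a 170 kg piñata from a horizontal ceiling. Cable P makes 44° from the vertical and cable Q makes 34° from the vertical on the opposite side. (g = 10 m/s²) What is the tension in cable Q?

T_Q ≈ 1210 N

Angles from the horizontal: cable P is 90° − 44° = 46°, cable Q is 90° − 34° = 56°.
Weight W = 170 × 10 = 1700 N acts straight down.
Horizontal: T_P cos 46° = T_Q cos 56°  →  T_P = 0.805 T_Q.
Vertical: T_P sin 46° + T_Q sin 56° = 1700.
Substituting the horizontal relation into the vertical equation gives 1.408 T_Q = 1700, so T_Q = 1207 N.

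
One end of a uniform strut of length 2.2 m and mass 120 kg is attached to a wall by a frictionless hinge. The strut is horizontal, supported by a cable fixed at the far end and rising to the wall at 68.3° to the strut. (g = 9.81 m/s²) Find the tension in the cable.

T ≈ 633 N

Take torques about the hinge: T sin 68.3° · 2.2 = 120×9.81×1.1 = 1294.9 N·m.
So T = 1294.9 / (0.9291 × 2.2) = 633.49 N.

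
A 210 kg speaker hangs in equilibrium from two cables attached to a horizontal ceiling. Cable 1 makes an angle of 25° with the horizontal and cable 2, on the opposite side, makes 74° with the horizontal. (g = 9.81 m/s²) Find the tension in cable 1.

T_1 ≈ 575 N

Weight W = 210 × 9.81 = 2060 N acts straight down.
Horizontal: T_1 cos 25° = T_2 cos 74°  →  T_2 = 3.288 T_1.
Vertical: T_1 sin 25° + T_2 sin 74° = 2060.
Substituting the horizontal relation into the vertical equation gives 3.583 T_1 = 2060, so T_1 = 574.9 N.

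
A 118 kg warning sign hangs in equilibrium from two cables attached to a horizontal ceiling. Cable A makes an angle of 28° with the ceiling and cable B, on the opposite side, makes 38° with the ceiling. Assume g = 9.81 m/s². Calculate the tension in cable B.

Weight W = 118 × 9.81 = 1158 N acts straight down.
Horizontal: T_A cos 28° = T_B cos 38°  →  T_A = 0.8925 T_B.
Vertical: T_A sin 28° + T_B sin 38° = 1158.
Substituting the horizontal relation into the vertical equation gives 1.035 T_B = 1158, so T_B = 1119 N.

T_B ≈ 1120 N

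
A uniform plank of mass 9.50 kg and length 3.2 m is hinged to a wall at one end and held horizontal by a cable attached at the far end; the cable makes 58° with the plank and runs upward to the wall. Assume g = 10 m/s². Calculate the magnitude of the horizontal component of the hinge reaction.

Take torques about the hinge: T sin 58° · 3.2 = 9.50×10×1.6 = 152 N·m.
So T = 152 / (0.8480 × 3.2) = 56.011 N.
ΣF_x = 0: H_x = T cos 58° = 29.681 N.

H_x ≈ 29.7 N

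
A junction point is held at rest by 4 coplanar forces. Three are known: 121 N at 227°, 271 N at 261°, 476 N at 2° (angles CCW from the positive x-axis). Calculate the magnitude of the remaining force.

Sum the known components: ΣF_x = 350.8 N, ΣF_y = -339.5 N.
For equilibrium the remaining force must supply (−ΣF_x, −ΣF_y) = (-350.8, 339.5) N.
Magnitude = √((-350.8)² + (339.5)²) = 488.2 N; direction = atan2(339.5, -350.8) = 135.9°.

F ≈ 488 N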